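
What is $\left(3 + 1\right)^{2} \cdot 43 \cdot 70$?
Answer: $48160$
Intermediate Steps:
$\left(3 + 1\right)^{2} \cdot 43 \cdot 70 = 4^{2} \cdot 43 \cdot 70 = 16 \cdot 43 \cdot 70 = 688 \cdot 70 = 48160$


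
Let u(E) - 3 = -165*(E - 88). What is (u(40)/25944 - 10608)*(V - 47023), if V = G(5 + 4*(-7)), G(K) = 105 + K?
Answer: 4306148735763/8648 ≈ 4.9794e+8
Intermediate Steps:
u(E) = 14523 - 165*E (u(E) = 3 - 165*(E - 88) = 3 - 165*(-88 + E) = 3 + (14520 - 165*E) = 14523 - 165*E)
V = 82 (V = 105 + (5 + 4*(-7)) = 105 + (5 - 28) = 105 - 23 = 82)
(u(40)/25944 - 10608)*(V - 47023) = ((14523 - 165*40)/25944 - 10608)*(82 - 47023) = ((14523 - 6600)*(1/25944) - 10608)*(-46941) = (7923*(1/25944) - 10608)*(-46941) = (2641/8648 - 10608)*(-46941) = -91735343/8648*(-46941) = 4306148735763/8648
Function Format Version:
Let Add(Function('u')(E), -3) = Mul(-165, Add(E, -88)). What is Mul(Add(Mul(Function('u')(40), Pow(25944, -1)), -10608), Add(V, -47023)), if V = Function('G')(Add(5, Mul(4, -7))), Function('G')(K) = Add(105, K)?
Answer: Rational(4306148735763, 8648) ≈ 4.9794e+8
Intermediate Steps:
Function('u')(E) = Add(14523, Mul(-165, E)) (Function('u')(E) = Add(3, Mul(-165, Add(E, -88))) = Add(3, Mul(-165, Add(-88, E))) = Add(3, Add(14520, Mul(-165, E))) = Add(14523, Mul(-165, E)))
V = 82 (V = Add(105, Add(5, Mul(4, -7))) = Add(105, Add(5, -28)) = Add(105, -23) = 82)
Mul(Add(Mul(Function('u')(40), Pow(25944, -1)), -10608), Add(V, -47023)) = Mul(Add(Mul(Add(14523, Mul(-165, 40)), Pow(25944, -1)), -10608), Add(82, -47023)) = Mul(Add(Mul(Add(14523, -6600), Rational(1, 25944)), -10608), -46941) = Mul(Add(Mul(7923, Rational(1, 25944)), -10608), -46941) = Mul(Add(Rational(2641, 8648), -10608), -46941) = Mul(Rational(-91735343, 8648), -46941) = Rational(4306148735763, 8648)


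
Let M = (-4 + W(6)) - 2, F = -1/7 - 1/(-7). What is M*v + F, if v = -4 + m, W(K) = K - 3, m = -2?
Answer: 18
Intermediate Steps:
F = 0 (F = -1*1/7 - 1*(-1/7) = -1/7 + 1/7 = 0)
W(K) = -3 + K
v = -6 (v = -4 - 2 = -6)
M = -3 (M = (-4 + (-3 + 6)) - 2 = (-4 + 3) - 2 = -1 - 2 = -3)
M*v + F = -3*(-6) + 0 = 18 + 0 = 18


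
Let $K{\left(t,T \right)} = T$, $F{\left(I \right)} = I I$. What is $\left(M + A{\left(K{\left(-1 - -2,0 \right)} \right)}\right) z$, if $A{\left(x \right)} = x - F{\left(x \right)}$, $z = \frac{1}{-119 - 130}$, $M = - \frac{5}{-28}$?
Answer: $- \frac{5}{6972} \approx -0.00071715$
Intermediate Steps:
$M = \frac{5}{28}$ ($M = \left(-5\right) \left(- \frac{1}{28}\right) = \frac{5}{28} \approx 0.17857$)
$z = - \frac{1}{249}$ ($z = \frac{1}{-249} = - \frac{1}{249} \approx -0.0040161$)
$F{\left(I \right)} = I^{2}$
$A{\left(x \right)} = x - x^{2}$
$\left(M + A{\left(K{\left(-1 - -2,0 \right)} \right)}\right) z = \left(\frac{5}{28} + 0 \left(1 - 0\right)\right) \left(- \frac{1}{249}\right) = \left(\frac{5}{28} + 0 \left(1 + 0\right)\right) \left(- \frac{1}{249}\right) = \left(\frac{5}{28} + 0 \cdot 1\right) \left(- \frac{1}{249}\right) = \left(\frac{5}{28} + 0\right) \left(- \frac{1}{249}\right) = \frac{5}{28} \left(- \frac{1}{249}\right) = - \frac{5}{6972}$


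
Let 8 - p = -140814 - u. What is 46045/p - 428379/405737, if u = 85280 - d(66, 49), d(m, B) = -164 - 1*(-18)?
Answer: -78237731827/91797184776 ≈ -0.85229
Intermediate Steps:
d(m, B) = -146 (d(m, B) = -164 + 18 = -146)
u = 85426 (u = 85280 - 1*(-146) = 85280 + 146 = 85426)
p = 226248 (p = 8 - (-140814 - 1*85426) = 8 - (-140814 - 85426) = 8 - 1*(-226240) = 8 + 226240 = 226248)
46045/p - 428379/405737 = 46045/226248 - 428379/405737 = -78237731827/91797184776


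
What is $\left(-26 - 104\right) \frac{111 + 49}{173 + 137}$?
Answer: $- \frac{2080}{31} \approx -67.097$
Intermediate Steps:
$\left(-26 - 104\right) \frac{111 + 49}{173 + 137} = - 130 \cdot \frac{160}{310} = - 130 \cdot 160 \cdot \frac{1}{310} = \left(-130\right) \frac{16}{31} = - \frac{2080}{31}$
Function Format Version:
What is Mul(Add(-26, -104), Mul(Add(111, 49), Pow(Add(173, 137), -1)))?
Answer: Rational(-2080, 31) ≈ -67.097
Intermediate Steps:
Mul(Add(-26, -104), Mul(Add(111, 49), Pow(Add(173, 137), -1))) = Mul(-130, Mul(160, Pow(310, -1))) = Mul(-130, Mul(160, Rational(1, 310))) = Mul(-130, Rational(16, 31)) = Rational(-2080, 31)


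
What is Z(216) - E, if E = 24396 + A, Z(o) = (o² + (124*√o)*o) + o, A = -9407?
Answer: 31883 + 160704*√6 ≈ 4.2553e+5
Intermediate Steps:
Z(o) = o + o² + 124*o^(3/2) (Z(o) = (o² + 124*o^(3/2)) + o = o + o² + 124*o^(3/2))
E = 14989 (E = 24396 - 9407 = 14989)
Z(216) - E = (216 + 216² + 124*216^(3/2)) - 1*14989 = (216 + 46656 + 124*(1296*√6)) - 14989 = (216 + 46656 + 160704*√6) - 14989 = (46872 + 160704*√6) - 14989 = 31883 + 160704*√6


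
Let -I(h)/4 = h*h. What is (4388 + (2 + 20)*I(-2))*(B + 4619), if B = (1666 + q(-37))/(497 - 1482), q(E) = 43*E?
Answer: 3672469408/197 ≈ 1.8642e+7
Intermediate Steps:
I(h) = -4*h² (I(h) = -4*h*h = -4*h²)
B = -15/197 (B = (1666 + 43*(-37))/(497 - 1482) = (1666 - 1591)/(-985) = 75*(-1/985) = -15/197 ≈ -0.076142)
(4388 + (2 + 20)*I(-2))*(B + 4619) = (4388 + (2 + 20)*(-4*(-2)²))*(-15/197 + 4619) = (4388 + 22*(-4*4))*(909928/197) = (4388 + 22*(-16))*(909928/197) = (4388 - 352)*(909928/197) = 4036*(909928/197) = 3672469408/197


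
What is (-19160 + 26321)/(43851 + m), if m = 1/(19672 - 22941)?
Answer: 23409309/143348918 ≈ 0.16330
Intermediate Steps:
m = -1/3269 (m = 1/(-3269) = -1/3269 ≈ -0.00030590)
(-19160 + 26321)/(43851 + m) = (-19160 + 26321)/(43851 - 1/3269) = 7161/(143348918/3269) = 7161*(3269/143348918) = 23409309/143348918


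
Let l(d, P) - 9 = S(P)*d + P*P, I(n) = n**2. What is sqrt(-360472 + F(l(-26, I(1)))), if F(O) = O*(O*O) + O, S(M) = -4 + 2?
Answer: I*sqrt(122082) ≈ 349.4*I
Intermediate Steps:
S(M) = -2
l(d, P) = 9 + P**2 - 2*d (l(d, P) = 9 + (-2*d + P*P) = 9 + (-2*d + P**2) = 9 + (P**2 - 2*d) = 9 + P**2 - 2*d)
F(O) = O + O**3 (F(O) = O*O**2 + O = O**3 + O = O + O**3)
sqrt(-360472 + F(l(-26, I(1)))) = sqrt(-360472 + ((9 + (1**2)**2 - 2*(-26)) + (9 + (1**2)**2 - 2*(-26))**3)) = sqrt(-360472 + ((9 + 1**2 + 52) + (9 + 1**2 + 52)**3)) = sqrt(-360472 + ((9 + 1 + 52) + (9 + 1 + 52)**3)) = sqrt(-360472 + (62 + 62**3)) = sqrt(-360472 + (62 + 238328)) = sqrt(-360472 + 238390) = sqrt(-122082) = I*sqrt(122082)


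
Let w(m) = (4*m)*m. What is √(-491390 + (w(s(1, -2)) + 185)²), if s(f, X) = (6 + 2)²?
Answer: √274040371 ≈ 16554.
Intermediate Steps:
s(f, X) = 64 (s(f, X) = 8² = 64)
w(m) = 4*m²
√(-491390 + (w(s(1, -2)) + 185)²) = √(-491390 + (4*64² + 185)²) = √(-491390 + (4*4096 + 185)²) = √(-491390 + (16384 + 185)²) = √(-491390 + 16569²) = √(-491390 + 274531761) = √274040371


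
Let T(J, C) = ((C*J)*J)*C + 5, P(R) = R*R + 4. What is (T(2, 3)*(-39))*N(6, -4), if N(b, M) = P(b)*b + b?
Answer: -393354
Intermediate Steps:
P(R) = 4 + R**2 (P(R) = R**2 + 4 = 4 + R**2)
N(b, M) = b + b*(4 + b**2) (N(b, M) = (4 + b**2)*b + b = b*(4 + b**2) + b = b + b*(4 + b**2))
T(J, C) = 5 + C**2*J**2 (T(J, C) = (C*J**2)*C + 5 = C**2*J**2 + 5 = 5 + C**2*J**2)
(T(2, 3)*(-39))*N(6, -4) = ((5 + 3**2*2**2)*(-39))*(6*(5 + 6**2)) = ((5 + 9*4)*(-39))*(6*(5 + 36)) = ((5 + 36)*(-39))*(6*41) = (41*(-39))*246 = -1599*246 = -393354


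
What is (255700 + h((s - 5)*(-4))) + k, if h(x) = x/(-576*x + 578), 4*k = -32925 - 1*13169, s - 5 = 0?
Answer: 488353/2 ≈ 2.4418e+5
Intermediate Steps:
s = 5 (s = 5 + 0 = 5)
k = -23047/2 (k = (-32925 - 1*13169)/4 = (-32925 - 13169)/4 = (¼)*(-46094) = -23047/2 ≈ -11524.)
h(x) = x/(578 - 576*x)
(255700 + h((s - 5)*(-4))) + k = (255700 - (5 - 5)*(-4)/(-578 + 576*((5 - 5)*(-4)))) - 23047/2 = (255700 - 0*(-4)/(-578 + 576*(0*(-4)))) - 23047/2 = (255700 - 1*0/(-578 + 576*0)) - 23047/2 = (255700 - 1*0/(-578 + 0)) - 23047/2 = (255700 - 1*0/(-578)) - 23047/2 = (255700 - 1*0*(-1/578)) - 23047/2 = (255700 + 0) - 23047/2 = 255700 - 23047/2 = 488353/2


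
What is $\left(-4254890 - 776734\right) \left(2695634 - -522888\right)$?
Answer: $-16194392539728$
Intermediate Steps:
$\left(-4254890 - 776734\right) \left(2695634 - -522888\right) = - 5031624 \left(2695634 + 522888\right) = \left(-5031624\right) 3218522 = -16194392539728$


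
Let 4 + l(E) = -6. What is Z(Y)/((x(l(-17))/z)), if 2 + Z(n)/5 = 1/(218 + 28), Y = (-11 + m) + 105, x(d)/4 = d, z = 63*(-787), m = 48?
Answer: -8114757/656 ≈ -12370.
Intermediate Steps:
l(E) = -10 (l(E) = -4 - 6 = -10)
z = -49581
x(d) = 4*d
Y = 142 (Y = (-11 + 48) + 105 = 37 + 105 = 142)
Z(n) = -2455/246 (Z(n) = -10 + 5/(218 + 28) = -10 + 5/246 = -2455/246)
Z(Y)/((x(l(-17))/z)) = -2455/(246*((4*(-10))/(-49581))) = -2455/(246*((-40*(-1/49581)))) = -2455/(246*40/49581) = -2455/246*49581/40 = -8114757/656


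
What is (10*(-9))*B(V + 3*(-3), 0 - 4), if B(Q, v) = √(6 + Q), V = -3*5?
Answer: -270*I*√2 ≈ -381.84*I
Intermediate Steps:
V = -15
(10*(-9))*B(V + 3*(-3), 0 - 4) = (10*(-9))*√(6 + (-15 + 3*(-3))) = -90*√(6 + (-15 - 9)) = -90*√(6 - 24) = -270*I*√2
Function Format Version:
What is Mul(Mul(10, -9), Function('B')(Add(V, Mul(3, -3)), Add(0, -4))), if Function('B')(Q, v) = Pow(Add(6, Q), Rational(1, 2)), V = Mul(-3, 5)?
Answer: Mul(-270, I, Pow(2, Rational(1, 2))) ≈ Mul(-381.84, I)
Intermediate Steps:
V = -15
Mul(Mul(10, -9), Function('B')(Add(V, Mul(3, -3)), Add(0, -4))) = Mul(Mul(10, -9), Pow(Add(6, Add(-15, Mul(3, -3))), Rational(1, 2))) = Mul(-90, Pow(Add(6, Add(-15, -9)), Rational(1, 2))) = Mul(-90, Pow(Add(6, -24), Rational(1, 2))) = Mul(-90, Pow(-18, Rational(1, 2))) = Mul(-90, Mul(3, I, Pow(2, Rational(1, 2)))) = Mul(-270, I, Pow(2, Rational(1, 2)))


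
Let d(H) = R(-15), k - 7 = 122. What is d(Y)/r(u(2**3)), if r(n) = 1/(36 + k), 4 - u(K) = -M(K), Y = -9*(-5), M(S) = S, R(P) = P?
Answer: -2475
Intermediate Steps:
k = 129 (k = 7 + 122 = 129)
Y = 45
d(H) = -15
u(K) = 4 + K (u(K) = 4 - (-1)*K = 4 + K)
r(n) = 1/165 (r(n) = 1/(36 + 129) = 1/165)
d(Y)/r(u(2**3)) = -15/1/165 = -15*165 = -2475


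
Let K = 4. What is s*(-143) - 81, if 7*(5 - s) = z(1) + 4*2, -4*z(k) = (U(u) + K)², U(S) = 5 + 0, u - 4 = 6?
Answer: -4185/4 ≈ -1046.3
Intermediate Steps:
u = 10 (u = 4 + 6 = 10)
U(S) = 5
z(k) = -81/4 (z(k) = -(5 + 4)²/4 = -¼*9² = -¼*81 = -81/4)
s = 27/4 (s = 5 - (-81/4 + 4*2)/7 = 5 - (-81/4 + 8)/7 = 5 - ⅐*(-49/4) = 5 + 7/4 = 27/4 ≈ 6.7500)
s*(-143) - 81 = (27/4)*(-143) - 81 = -3861/4 - 81 = -4185/4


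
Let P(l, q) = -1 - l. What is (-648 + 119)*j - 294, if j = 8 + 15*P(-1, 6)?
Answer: -4526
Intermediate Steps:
j = 8 (j = 8 + 15*(-1 - 1*(-1)) = 8 + 15*(-1 + 1) = 8 + 15*0 = 8 + 0 = 8)
(-648 + 119)*j - 294 = (-648 + 119)*8 - 294 = -529*8 - 294 = -4232 - 294 = -4526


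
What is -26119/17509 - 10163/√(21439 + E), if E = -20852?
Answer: -26119/17509 - 10163*√587/587 ≈ -420.96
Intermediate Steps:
-26119/17509 - 10163/√(21439 + E) = -26119/17509 - 10163/√(21439 - 20852) = -26119*1/17509 - 10163*√587/587 = -26119/17509 - 10163*√587/587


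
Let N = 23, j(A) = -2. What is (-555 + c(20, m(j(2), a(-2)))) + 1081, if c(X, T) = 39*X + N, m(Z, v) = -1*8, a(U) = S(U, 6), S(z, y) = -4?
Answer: 1329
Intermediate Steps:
a(U) = -4
m(Z, v) = -8
c(X, T) = 23 + 39*X (c(X, T) = 39*X + 23 = 23 + 39*X)
(-555 + c(20, m(j(2), a(-2)))) + 1081 = (-555 + (23 + 39*20)) + 1081 = (-555 + (23 + 780)) + 1081 = (-555 + 803) + 1081 = 248 + 1081 = 1329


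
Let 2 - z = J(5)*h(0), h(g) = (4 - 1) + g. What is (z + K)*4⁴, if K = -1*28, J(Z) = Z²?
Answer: -25856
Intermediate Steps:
h(g) = 3 + g
K = -28
z = -73 (z = 2 - 5²*(3 + 0) = 2 - 25*3 = 2 - 1*75 = 2 - 75 = -73)
(z + K)*4⁴ = (-73 - 28)*4⁴ = -101*256 = -25856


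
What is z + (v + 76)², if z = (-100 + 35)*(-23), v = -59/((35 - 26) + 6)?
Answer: 1504936/225 ≈ 6688.6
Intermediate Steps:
v = -59/15 (v = -59/(9 + 6) = -59/15 ≈ -3.9333)
z = 1495 (z = -65*(-23) = 1495)
z + (v + 76)² = 1495 + (-59/15 + 76)² = 1495 + (1081/15)² = 1495 + 1168561/225 = 1504936/225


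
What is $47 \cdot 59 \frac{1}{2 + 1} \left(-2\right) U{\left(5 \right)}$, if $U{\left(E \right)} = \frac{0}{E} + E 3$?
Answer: $-27730$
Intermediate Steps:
$U{\left(E \right)} = 3 E$ ($U{\left(E \right)} = 0 + 3 E = 3 E$)
$47 \cdot 59 \frac{1}{2 + 1} \left(-2\right) U{\left(5 \right)} = 47 \cdot 59 \frac{1}{2 + 1} \left(-2\right) 3 \cdot 5 = 2773 \cdot \frac{1}{3} \left(-2\right) 15 = 2773 \left(\left(- \frac{2}{3}\right) 15\right) = 2773 \left(-10\right) = -27730$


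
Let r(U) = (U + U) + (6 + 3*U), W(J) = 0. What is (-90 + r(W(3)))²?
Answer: 7056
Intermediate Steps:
r(U) = 6 + 5*U (r(U) = 2*U + (6 + 3*U) = 6 + 5*U)
(-90 + r(W(3)))² = (-90 + (6 + 5*0))² = (-90 + (6 + 0))² = (-90 + 6)² = (-84)² = 7056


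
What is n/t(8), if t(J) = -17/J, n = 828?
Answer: -6624/17 ≈ -389.65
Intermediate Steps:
n/t(8) = 828/((-17/8)) = 828/((-17*⅛)) = 828/(-17/8) = 828*(-8/17) = -6624/17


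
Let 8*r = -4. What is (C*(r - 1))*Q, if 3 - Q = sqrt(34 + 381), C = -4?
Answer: 18 - 6*sqrt(415) ≈ -104.23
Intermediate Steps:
Q = 3 - sqrt(415) (Q = 3 - sqrt(34 + 381) = 3 - sqrt(415) ≈ -17.372)
r = -1/2 (r = (1/8)*(-4) = -1/2 ≈ -0.50000)
(C*(r - 1))*Q = (-4*(-1/2 - 1))*(3 - sqrt(415)) = (-4*(-3/2))*(3 - sqrt(415)) = 6*(3 - sqrt(415)) = 18 - 6*sqrt(415)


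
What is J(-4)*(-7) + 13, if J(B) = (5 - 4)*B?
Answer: 41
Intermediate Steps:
J(B) = B (J(B) = 1*B = B)
J(-4)*(-7) + 13 = -4*(-7) + 13 = 28 + 13 = 41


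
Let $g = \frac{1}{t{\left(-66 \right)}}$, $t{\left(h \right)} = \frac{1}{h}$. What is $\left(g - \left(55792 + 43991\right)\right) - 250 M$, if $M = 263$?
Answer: $-165599$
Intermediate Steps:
$g = -66$ ($g = \frac{1}{\frac{1}{-66}} = \frac{1}{- \frac{1}{66}} = -66$)
$\left(g - \left(55792 + 43991\right)\right) - 250 M = \left(-66 - \left(55792 + 43991\right)\right) - 65750 = \left(-66 - 99783\right) - 65750 = -99849 - 65750 = -165599$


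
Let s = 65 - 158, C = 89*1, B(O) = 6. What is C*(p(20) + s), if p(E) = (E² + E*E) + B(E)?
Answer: 63457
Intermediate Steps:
C = 89
s = -93
p(E) = 6 + 2*E² (p(E) = (E² + E*E) + 6 = (E² + E²) + 6 = 2*E² + 6 = 6 + 2*E²)
C*(p(20) + s) = 89*((6 + 2*20²) - 93) = 89*((6 + 2*400) - 93) = 89*((6 + 800) - 93) = 89*(806 - 93) = 89*713 = 63457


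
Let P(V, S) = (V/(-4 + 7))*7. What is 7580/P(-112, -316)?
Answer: -5685/196 ≈ -29.005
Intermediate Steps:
P(V, S) = 7*V/3 (P(V, S) = (V/3)*7 = 7*V/3)
7580/P(-112, -316) = 7580/(((7/3)*(-112))) = 7580/(-784/3) = 7580*(-3/784) = -5685/196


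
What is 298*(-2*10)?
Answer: -5960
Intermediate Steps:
298*(-2*10) = 298*(-20) = -5960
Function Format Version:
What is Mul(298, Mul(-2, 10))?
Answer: -5960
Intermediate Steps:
Mul(298, Mul(-2, 10)) = Mul(298, -20) = -5960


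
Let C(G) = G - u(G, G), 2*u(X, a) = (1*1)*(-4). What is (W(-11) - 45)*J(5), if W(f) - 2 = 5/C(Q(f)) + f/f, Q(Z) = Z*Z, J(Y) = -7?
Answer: 36127/123 ≈ 293.72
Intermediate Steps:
u(X, a) = -2 (u(X, a) = ((1*1)*(-4))/2 = (1*(-4))/2 = (½)*(-4) = -2)
Q(Z) = Z²
C(G) = 2 + G (C(G) = G - 1*(-2) = G + 2 = 2 + G)
W(f) = 3 + 5/(2 + f²) (W(f) = 2 + (5/(2 + f²) + f/f) = 2 + (5/(2 + f²) + 1) = 2 + (1 + 5/(2 + f²)) = 3 + 5/(2 + f²))
(W(-11) - 45)*J(5) = ((11 + 3*(-11)²)/(2 + (-11)²) - 45)*(-7) = ((11 + 3*121)/(2 + 121) - 45)*(-7) = ((11 + 363)/123 - 45)*(-7) = ((1/123)*374 - 45)*(-7) = (374/123 - 45)*(-7) = -5161/123*(-7) = 36127/123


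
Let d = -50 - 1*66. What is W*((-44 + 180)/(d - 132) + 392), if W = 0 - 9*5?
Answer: -546075/31 ≈ -17615.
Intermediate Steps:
d = -116 (d = -50 - 66 = -116)
W = -45 (W = 0 - 45 = -45)
W*((-44 + 180)/(d - 132) + 392) = -45*((-44 + 180)/(-116 - 132) + 392) = -45*(136/(-248) + 392) = -45*(136*(-1/248) + 392) = -45*(-17/31 + 392) = -45*12135/31 = -546075/31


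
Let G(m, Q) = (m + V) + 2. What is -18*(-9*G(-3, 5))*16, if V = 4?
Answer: 7776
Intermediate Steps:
G(m, Q) = 6 + m (G(m, Q) = (m + 4) + 2 = (4 + m) + 2 = 6 + m)
-18*(-9*G(-3, 5))*16 = -18*(-9*(6 - 3))*16 = -18*(-9*3)*16 = -(-486)*16 = -18*(-432) = 7776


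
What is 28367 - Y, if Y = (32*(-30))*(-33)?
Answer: -3313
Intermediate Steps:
Y = 31680 (Y = -960*(-33) = 31680)
28367 - Y = 28367 - 1*31680 = 28367 - 31680 = -3313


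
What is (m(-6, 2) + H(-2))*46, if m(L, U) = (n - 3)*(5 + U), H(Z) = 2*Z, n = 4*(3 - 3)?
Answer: -1150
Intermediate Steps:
n = 0 (n = 4*0 = 0)
m(L, U) = -15 - 3*U (m(L, U) = (0 - 3)*(5 + U) = -3*(5 + U) = -15 - 3*U)
(m(-6, 2) + H(-2))*46 = ((-15 - 3*2) + 2*(-2))*46 = ((-15 - 6) - 4)*46 = (-21 - 4)*46 = -25*46 = -1150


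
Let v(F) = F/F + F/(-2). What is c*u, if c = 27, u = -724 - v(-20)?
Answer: -19845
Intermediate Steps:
v(F) = 1 - F/2 (v(F) = 1 + F*(-½) = 1 - F/2)
u = -735 (u = -724 - (1 - ½*(-20)) = -724 - (1 + 10) = -724 - 1*11 = -724 - 11 = -735)
c*u = 27*(-735) = -19845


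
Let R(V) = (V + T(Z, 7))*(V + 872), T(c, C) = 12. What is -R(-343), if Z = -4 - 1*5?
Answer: 175099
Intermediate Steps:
Z = -9 (Z = -4 - 5 = -9)
R(V) = (12 + V)*(872 + V) (R(V) = (V + 12)*(V + 872) = (12 + V)*(872 + V))
-R(-343) = -(10464 + (-343)² + 884*(-343)) = -(10464 + 117649 - 303212) = -1*(-175099) = 175099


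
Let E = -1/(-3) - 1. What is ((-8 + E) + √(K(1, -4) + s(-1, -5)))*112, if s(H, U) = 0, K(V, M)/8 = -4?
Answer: -2912/3 + 448*I*√2 ≈ -970.67 + 633.57*I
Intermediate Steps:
K(V, M) = -32 (K(V, M) = 8*(-4) = -32)
E = -⅔ (E = -1*(-⅓) - 1 = ⅓ - 1 = -⅔ ≈ -0.66667)
((-8 + E) + √(K(1, -4) + s(-1, -5)))*112 = ((-8 - ⅔) + √(-32 + 0))*112 = (-26/3 + √(-32))*112 = (-26/3 + 4*I*√2)*112 = -2912/3 + 448*I*√2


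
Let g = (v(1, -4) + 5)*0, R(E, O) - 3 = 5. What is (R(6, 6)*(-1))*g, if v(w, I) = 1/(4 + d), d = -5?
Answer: 0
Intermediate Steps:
R(E, O) = 8 (R(E, O) = 3 + 5 = 8)
v(w, I) = -1 (v(w, I) = 1/(4 - 5) = 1/(-1) = -1)
g = 0 (g = (-1 + 5)*0 = 4*0 = 0)
(R(6, 6)*(-1))*g = (8*(-1))*0 = -8*0 = 0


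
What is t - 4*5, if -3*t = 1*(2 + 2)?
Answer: -64/3 ≈ -21.333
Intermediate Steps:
t = -4/3 (t = -(2 + 2)/3 = -4/3 ≈ -1.3333)
t - 4*5 = -4/3 - 4*5 = -4/3 - 20 = -64/3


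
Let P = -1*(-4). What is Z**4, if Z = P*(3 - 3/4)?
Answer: 6561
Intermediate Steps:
P = 4
Z = 9 (Z = 4*(3 - 3/4) = 4*(9/4) = 9)
Z**4 = 9**4 = 6561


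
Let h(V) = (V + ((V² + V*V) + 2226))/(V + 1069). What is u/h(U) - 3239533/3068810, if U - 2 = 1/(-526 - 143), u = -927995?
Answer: -1365078946394875297841/3071082076341370 ≈ -4.4449e+5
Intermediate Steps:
U = 1337/669 (U = 2 + 1/(-526 - 143) = 2 + 1/(-669) = 2 - 1/669 = 1337/669 ≈ 1.9985)
h(V) = (2226 + V + 2*V²)/(1069 + V) (h(V) = (V + ((V² + V²) + 2226))/(1069 + V) = (V + (2*V² + 2226))/(1069 + V) = (V + (2226 + 2*V²))/(1069 + V) = (2226 + V + 2*V²)/(1069 + V))
u/h(U) - 3239533/3068810 = -927995*(1069 + 1337/669)/(2226 + 1337/669 + 2*(1337/669)²) - 3239533/3068810 = -927995*716498/(669*(2226 + 1337/669 + 2*(1787569/447561))) - 3239533*1/3068810 = -927995*716498/(669*(2226 + 1337/669 + 3575138/447561)) - 3239533/3068810 = -927995/((669/716498)*(1000740377/447561)) - 3239533/3068810 = -927995/1000740377/479337162 - 3239533/3068810 = -927995*479337162/1000740377 - 3239533/3068810 = -444822489650190/1000740377 - 3239533/3068810 = -1365078946394875297841/3071082076341370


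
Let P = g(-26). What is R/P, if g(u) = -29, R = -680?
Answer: 680/29 ≈ 23.448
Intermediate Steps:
P = -29
R/P = -680/(-29) = -680*(-1/29) = 680/29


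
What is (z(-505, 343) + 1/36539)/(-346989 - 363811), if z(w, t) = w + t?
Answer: 5919317/25971921200 ≈ 0.00022791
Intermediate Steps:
z(w, t) = t + w
(z(-505, 343) + 1/36539)/(-346989 - 363811) = ((343 - 505) + 1/36539)/(-346989 - 363811) = (-162 + 1/36539)/(-710800) = -5919317/36539*(-1/710800) = 5919317/25971921200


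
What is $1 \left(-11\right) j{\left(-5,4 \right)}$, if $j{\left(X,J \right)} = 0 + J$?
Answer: $-44$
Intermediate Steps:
$j{\left(X,J \right)} = J$
$1 \left(-11\right) j{\left(-5,4 \right)} = 1 \left(-11\right) 4 = \left(-11\right) 4 = -44$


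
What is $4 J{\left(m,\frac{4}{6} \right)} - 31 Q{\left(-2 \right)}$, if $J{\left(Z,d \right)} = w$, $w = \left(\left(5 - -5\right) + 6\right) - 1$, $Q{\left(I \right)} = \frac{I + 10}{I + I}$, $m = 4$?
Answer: $122$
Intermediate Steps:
$Q{\left(I \right)} = \frac{10 + I}{2 I}$
$w = 15$ ($w = \left(\left(5 + 5\right) + 6\right) - 1 = \left(10 + 6\right) - 1 = 16 - 1 = 15$)
$J{\left(Z,d \right)} = 15$
$4 J{\left(m,\frac{4}{6} \right)} - 31 Q{\left(-2 \right)} = 4 \cdot 15 - 31 \frac{10 - 2}{2 \left(-2\right)} = 60 - 31 \cdot \frac{1}{2} \left(- \frac{1}{2}\right) 8 = 60 - -62 = 60 + 62 = 122$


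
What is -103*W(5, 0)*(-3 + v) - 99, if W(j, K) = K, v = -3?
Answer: -99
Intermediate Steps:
-103*W(5, 0)*(-3 + v) - 99 = -0*(-3 - 3) - 99 = -0*(-6) - 99 = -103*0 - 99 = 0 - 99 = -99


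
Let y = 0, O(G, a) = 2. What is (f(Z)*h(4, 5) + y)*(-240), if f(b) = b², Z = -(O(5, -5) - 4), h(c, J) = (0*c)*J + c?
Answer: -3840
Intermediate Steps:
h(c, J) = c (h(c, J) = 0*J + c = 0 + c = c)
Z = 2 (Z = -(2 - 4) = -1*(-2) = 2)
(f(Z)*h(4, 5) + y)*(-240) = (2²*4 + 0)*(-240) = (4*4 + 0)*(-240) = (16 + 0)*(-240) = 16*(-240) = -3840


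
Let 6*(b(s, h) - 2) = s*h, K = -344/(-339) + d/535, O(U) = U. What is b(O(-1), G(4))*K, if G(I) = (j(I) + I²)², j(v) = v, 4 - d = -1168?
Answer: -112781512/544095 ≈ -207.28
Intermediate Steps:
d = 1172 (d = 4 - 1*(-1168) = 4 + 1168 = 1172)
K = 581348/181365 (K = -344/(-339) + 1172/535 = -344*(-1/339) + 1172*(1/535) = 344/339 + 1172/535 = 581348/181365 ≈ 3.2054)
G(I) = (I + I²)²
b(s, h) = 2 + h*s/6 (b(s, h) = 2 + (s*h)/6 = 2 + (h*s)/6 = 2 + h*s/6)
b(O(-1), G(4))*K = (2 + (⅙)*(4²*(1 + 4)²)*(-1))*(581348/181365) = (2 + (⅙)*(16*5²)*(-1))*(581348/181365) = (2 + (⅙)*(16*25)*(-1))*(581348/181365) = (2 + (⅙)*400*(-1))*(581348/181365) = (2 - 200/3)*(581348/181365) = -194/3*581348/181365 = -112781512/544095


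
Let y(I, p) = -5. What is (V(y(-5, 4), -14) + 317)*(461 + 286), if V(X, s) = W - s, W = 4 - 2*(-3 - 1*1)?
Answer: 256221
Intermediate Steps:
W = 12 (W = 4 - 2*(-3 - 1) = 4 - 2*(-4) = 4 + 8 = 12)
V(X, s) = 12 - s
(V(y(-5, 4), -14) + 317)*(461 + 286) = ((12 - 1*(-14)) + 317)*(461 + 286) = ((12 + 14) + 317)*747 = (26 + 317)*747 = 343*747 = 256221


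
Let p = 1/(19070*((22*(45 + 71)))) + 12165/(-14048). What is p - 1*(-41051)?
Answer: 1754043899672073/42729309920 ≈ 41050.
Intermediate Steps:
p = -37001853847/42729309920 (p = 1/(19070*((22*116))) + 12165*(-1/14048) = (1/19070)/2552 - 12165/14048 = (1/19070)*(1/2552) - 12165/14048 = 1/48666640 - 12165/14048 = -37001853847/42729309920 ≈ -0.86596)
p - 1*(-41051) = -37001853847/42729309920 - 1*(-41051) = -37001853847/42729309920 + 41051 = 1754043899672073/42729309920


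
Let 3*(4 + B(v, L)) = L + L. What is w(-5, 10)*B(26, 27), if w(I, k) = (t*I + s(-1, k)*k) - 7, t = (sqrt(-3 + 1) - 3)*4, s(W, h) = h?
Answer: 2142 - 280*I*sqrt(2) ≈ 2142.0 - 395.98*I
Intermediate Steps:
B(v, L) = -4 + 2*L/3 (B(v, L) = -4 + (L + L)/3 = -4 + (2*L)/3 = -4 + 2*L/3)
t = -12 + 4*I*sqrt(2) (t = (sqrt(-2) - 3)*4 = (I*sqrt(2) - 3)*4 = (-3 + I*sqrt(2))*4 = -12 + 4*I*sqrt(2) ≈ -12.0 + 5.6569*I)
w(I, k) = -7 + k**2 + I*(-12 + 4*I*sqrt(2)) (w(I, k) = ((-12 + 4*I*sqrt(2))*I + k*k) - 7 = (I*(-12 + 4*I*sqrt(2)) + k**2) - 7 = (k**2 + I*(-12 + 4*I*sqrt(2))) - 7 = -7 + k**2 + I*(-12 + 4*I*sqrt(2)))
w(-5, 10)*B(26, 27) = (-7 + 10**2 - 4*(-5)*(3 - I*sqrt(2)))*(-4 + (2/3)*27) = (-7 + 100 + (60 - 20*I*sqrt(2)))*(-4 + 18) = (153 - 20*I*sqrt(2))*14 = 2142 - 280*I*sqrt(2)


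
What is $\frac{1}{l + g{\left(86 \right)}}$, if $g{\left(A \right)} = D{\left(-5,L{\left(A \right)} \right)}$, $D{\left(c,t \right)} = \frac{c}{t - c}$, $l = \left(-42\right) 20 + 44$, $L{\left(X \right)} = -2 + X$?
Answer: $- \frac{89}{70849} \approx -0.0012562$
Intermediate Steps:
$l = -796$ ($l = -840 + 44 = -796$)
$g{\left(A \right)} = - \frac{5}{3 + A}$ ($g{\left(A \right)} = - \frac{5}{\left(-2 + A\right) - -5} = - \frac{5}{\left(-2 + A\right) + 5} = - \frac{5}{3 + A}$)
$\frac{1}{l + g{\left(86 \right)}} = \frac{1}{-796 - \frac{5}{3 + 86}} = \frac{1}{-796 - \frac{5}{89}} = \frac{1}{- \frac{70849}{89}} = - \frac{89}{70849}$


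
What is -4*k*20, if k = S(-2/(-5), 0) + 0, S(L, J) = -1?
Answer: 80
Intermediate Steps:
k = -1 (k = -1 + 0 = -1)
-4*k*20 = -4*(-1)*20 = 4*20 = 80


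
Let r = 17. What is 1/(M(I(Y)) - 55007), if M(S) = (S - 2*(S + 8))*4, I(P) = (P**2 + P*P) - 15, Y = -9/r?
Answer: -289/15898827 ≈ -1.8177e-5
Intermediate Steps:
Y = -9/17 ≈ -0.52941
I(P) = -15 + 2*P**2 (I(P) = (P**2 + P**2) - 15 = 2*P**2 - 15 = -15 + 2*P**2)
M(S) = -64 - 4*S (M(S) = (S - 2*(8 + S))*4 = (S + (-16 - 2*S))*4 = (-16 - S)*4 = -64 - 4*S)
1/(M(I(Y)) - 55007) = 1/((-64 - 4*(-15 + 2*(-9/17)**2)) - 55007) = 1/((-64 - 4*(-15 + 2*(81/289))) - 55007) = 1/((-64 - 4*(-15 + 162/289)) - 55007) = 1/((-64 - 4*(-4173/289)) - 55007) = 1/((-64 + 16692/289) - 55007) = 1/(-1804/289 - 55007) = 1/(-15898827/289) = -289/15898827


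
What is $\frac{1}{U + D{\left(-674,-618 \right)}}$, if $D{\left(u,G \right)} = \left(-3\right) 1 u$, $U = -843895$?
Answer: $- \frac{1}{841873} \approx -1.1878 \cdot 10^{-6}$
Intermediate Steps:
$D{\left(u,G \right)} = - 3 u$
$\frac{1}{U + D{\left(-674,-618 \right)}} = \frac{1}{-843895 - -2022} = \frac{1}{-843895 + 2022} = \frac{1}{-841873} = - \frac{1}{841873}$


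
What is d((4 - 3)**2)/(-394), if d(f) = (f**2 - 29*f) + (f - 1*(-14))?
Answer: 13/394 ≈ 0.032995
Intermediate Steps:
d(f) = 14 + f**2 - 28*f (d(f) = (f**2 - 29*f) + (f + 14) = (f**2 - 29*f) + (14 + f) = 14 + f**2 - 28*f)
d((4 - 3)**2)/(-394) = (14 + ((4 - 3)**2)**2 - 28*(4 - 3)**2)/(-394) = (14 + (1**2)**2 - 28*1**2)*(-1/394) = (14 + 1**2 - 28*1)*(-1/394) = (14 + 1 - 28)*(-1/394) = -13*(-1/394) = 13/394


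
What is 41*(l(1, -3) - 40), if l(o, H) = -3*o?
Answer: -1763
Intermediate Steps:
41*(l(1, -3) - 40) = 41*(-3*1 - 40) = 41*(-3 - 40) = 41*(-43) = -1763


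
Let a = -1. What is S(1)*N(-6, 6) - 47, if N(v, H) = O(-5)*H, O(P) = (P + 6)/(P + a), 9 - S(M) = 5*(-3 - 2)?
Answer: -81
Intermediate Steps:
S(M) = 34 (S(M) = 9 - 5*(-3 - 2) = 9 - 5*(-5) = 9 - 1*(-25) = 9 + 25 = 34)
O(P) = (6 + P)/(-1 + P) (O(P) = (P + 6)/(P - 1) = (6 + P)/(-1 + P))
N(v, H) = -H/6 (N(v, H) = ((6 - 5)/(-1 - 5))*H = (1/(-6))*H = (-⅙*1)*H = -H/6)
S(1)*N(-6, 6) - 47 = 34*(-⅙*6) - 47 = 34*(-1) - 47 = -34 - 47 = -81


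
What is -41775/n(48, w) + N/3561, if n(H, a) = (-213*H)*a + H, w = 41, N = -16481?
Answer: -2253006547/497514432 ≈ -4.5285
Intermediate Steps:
n(H, a) = H - 213*H*a (n(H, a) = -213*H*a + H = H - 213*H*a)
-41775/n(48, w) + N/3561 = -41775*1/(48*(1 - 213*41)) - 16481/3561 = -41775*1/(48*(1 - 8733)) - 16481*1/3561 = -41775/(48*(-8732)) - 16481/3561 = -41775/(-419136) - 16481/3561 = -41775*(-1/419136) - 16481/3561 = 13925/139712 - 16481/3561 = -2253006547/497514432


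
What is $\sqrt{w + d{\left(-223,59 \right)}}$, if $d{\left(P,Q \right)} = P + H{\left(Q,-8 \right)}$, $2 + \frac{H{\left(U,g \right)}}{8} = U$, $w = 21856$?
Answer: $\sqrt{22089} \approx 148.62$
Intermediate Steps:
$H{\left(U,g \right)} = -16 + 8 U$
$d{\left(P,Q \right)} = -16 + P + 8 Q$ ($d{\left(P,Q \right)} = P + \left(-16 + 8 Q\right) = -16 + P + 8 Q$)
$\sqrt{w + d{\left(-223,59 \right)}} = \sqrt{21856 - -233} = \sqrt{21856 + 233} = \sqrt{22089}$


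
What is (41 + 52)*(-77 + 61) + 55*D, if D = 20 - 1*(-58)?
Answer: 2802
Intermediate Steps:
D = 78 (D = 20 + 58 = 78)
(41 + 52)*(-77 + 61) + 55*D = (41 + 52)*(-77 + 61) + 55*78 = 93*(-16) + 4290 = -1488 + 4290 = 2802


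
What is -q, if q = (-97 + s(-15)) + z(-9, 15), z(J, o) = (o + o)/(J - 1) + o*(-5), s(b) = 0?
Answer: 175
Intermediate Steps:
z(J, o) = -5*o + 2*o/(-1 + J) (z(J, o) = (2*o)/(-1 + J) - 5*o = 2*o/(-1 + J) - 5*o = -5*o + 2*o/(-1 + J))
q = -175 (q = (-97 + 0) + 15*(7 - 5*(-9))/(-1 - 9) = -97 + 15*(7 + 45)/(-10) = -97 + 15*(-⅒)*52 = -97 - 78 = -175)
-q = -1*(-175) = 175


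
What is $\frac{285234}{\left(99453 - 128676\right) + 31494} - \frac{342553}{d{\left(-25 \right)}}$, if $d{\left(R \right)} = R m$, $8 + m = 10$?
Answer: $\frac{264066521}{37850} \approx 6976.7$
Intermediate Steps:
$m = 2$ ($m = -8 + 10 = 2$)
$d{\left(R \right)} = 2 R$ ($d{\left(R \right)} = R 2 = 2 R$)
$\frac{285234}{\left(99453 - 128676\right) + 31494} - \frac{342553}{d{\left(-25 \right)}} = \frac{285234}{\left(99453 - 128676\right) + 31494} - \frac{342553}{2 \left(-25\right)} = \frac{285234}{-29223 + 31494} - \frac{342553}{-50} = \frac{285234}{2271} - - \frac{342553}{50} = 285234 \cdot \frac{1}{2271} + \frac{342553}{50} = \frac{95078}{757} + \frac{342553}{50} = \frac{264066521}{37850}$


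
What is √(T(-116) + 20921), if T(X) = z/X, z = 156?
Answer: √17593430/29 ≈ 144.64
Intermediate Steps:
T(X) = 156/X
√(T(-116) + 20921) = √(156/(-116) + 20921) = √(156*(-1/116) + 20921) = √(-39/29 + 20921) = √(606670/29) = √17593430/29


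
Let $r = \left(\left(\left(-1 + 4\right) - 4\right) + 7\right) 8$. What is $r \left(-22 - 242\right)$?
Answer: $-12672$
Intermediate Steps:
$r = 48$ ($r = \left(\left(3 - 4\right) + 7\right) 8 = \left(-1 + 7\right) 8 = 6 \cdot 8 = 48$)
$r \left(-22 - 242\right) = 48 \left(-22 - 242\right) = 48 \left(-264\right) = -12672$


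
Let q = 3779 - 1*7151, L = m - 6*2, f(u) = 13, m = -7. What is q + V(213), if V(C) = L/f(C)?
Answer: -43855/13 ≈ -3373.5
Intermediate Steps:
L = -19 (L = -7 - 6*2 = -7 - 12 = -19)
q = -3372 (q = 3779 - 7151 = -3372)
V(C) = -19/13
q + V(213) = -3372 - 19/13 = -43855/13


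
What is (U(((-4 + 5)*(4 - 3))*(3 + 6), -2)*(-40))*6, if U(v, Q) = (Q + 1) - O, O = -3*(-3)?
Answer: 2400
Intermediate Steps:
O = 9
U(v, Q) = -8 + Q (U(v, Q) = (Q + 1) - 1*9 = (1 + Q) - 9 = -8 + Q)
(U(((-4 + 5)*(4 - 3))*(3 + 6), -2)*(-40))*6 = ((-8 - 2)*(-40))*6 = -10*(-40)*6 = 400*6 = 2400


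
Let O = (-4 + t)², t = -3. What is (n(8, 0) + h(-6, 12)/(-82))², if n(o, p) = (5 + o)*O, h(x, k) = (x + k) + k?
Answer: 681627664/1681 ≈ 4.0549e+5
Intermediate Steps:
O = 49 (O = (-4 - 3)² = (-7)² = 49)
h(x, k) = x + 2*k (h(x, k) = (k + x) + k = x + 2*k)
n(o, p) = 245 + 49*o (n(o, p) = (5 + o)*49 = 245 + 49*o)
(n(8, 0) + h(-6, 12)/(-82))² = ((245 + 49*8) + (-6 + 2*12)/(-82))² = ((245 + 392) + (-6 + 24)*(-1/82))² = (637 + 18*(-1/82))² = (637 - 9/41)² = (26108/41)² = 681627664/1681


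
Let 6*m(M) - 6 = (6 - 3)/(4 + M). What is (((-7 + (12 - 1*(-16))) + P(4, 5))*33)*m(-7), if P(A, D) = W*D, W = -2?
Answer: 605/2 ≈ 302.50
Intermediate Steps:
P(A, D) = -2*D
m(M) = 1 + 1/(2*(4 + M)) (m(M) = 1 + ((6 - 3)/(4 + M))/6 = 1 + (3/(4 + M))/6 = 1 + 1/(2*(4 + M)))
(((-7 + (12 - 1*(-16))) + P(4, 5))*33)*m(-7) = (((-7 + (12 - 1*(-16))) - 2*5)*33)*((9/2 - 7)/(4 - 7)) = (((-7 + (12 + 16)) - 10)*33)*(-5/2/(-3)) = (((-7 + 28) - 10)*33)*(-⅓*(-5/2)) = ((21 - 10)*33)*(⅚) = (11*33)*(⅚) = 363*(⅚) = 605/2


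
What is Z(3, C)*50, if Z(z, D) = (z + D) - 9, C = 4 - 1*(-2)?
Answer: 0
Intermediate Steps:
C = 6 (C = 4 + 2 = 6)
Z(z, D) = -9 + D + z (Z(z, D) = (D + z) - 9 = -9 + D + z)
Z(3, C)*50 = (-9 + 6 + 3)*50 = 0*50 = 0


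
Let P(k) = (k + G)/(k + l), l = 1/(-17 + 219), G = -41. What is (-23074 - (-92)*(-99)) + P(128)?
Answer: -277370800/8619 ≈ -32181.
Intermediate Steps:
l = 1/202 ≈ 0.0049505
P(k) = (-41 + k)/(1/202 + k) (P(k) = (k - 41)/(k + 1/202) = (-41 + k)/(1/202 + k))
(-23074 - (-92)*(-99)) + P(128) = (-23074 - (-92)*(-99)) + 202*(-41 + 128)/(1 + 202*128) = (-23074 - 1*9108) + 202*87/(1 + 25856) = (-23074 - 9108) + 202*87/25857 = -32182 + 202*(1/25857)*87 = -32182 + 5858/8619 = -277370800/8619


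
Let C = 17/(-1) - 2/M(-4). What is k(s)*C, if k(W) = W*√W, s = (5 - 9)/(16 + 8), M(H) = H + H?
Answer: 67*I*√6/144 ≈ 1.1397*I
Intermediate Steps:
M(H) = 2*H
s = -⅙ (s = -4/24 = -4*1/24 = -⅙ ≈ -0.16667)
k(W) = W^(3/2)
C = -67/4 (C = 17/(-1) - 2/(2*(-4)) = 17*(-1) - 2/(-8) = -17 - 2*(-⅛) = -17 + ¼ = -67/4 ≈ -16.750)
k(s)*C = (-⅙)^(3/2)*(-67/4) = -I*√6/36*(-67/4) = 67*I*√6/144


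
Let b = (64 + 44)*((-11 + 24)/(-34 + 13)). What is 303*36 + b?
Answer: 75888/7 ≈ 10841.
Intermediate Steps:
b = -468/7 (b = 108*(13/(-21)) = 108*(13*(-1/21)) = 108*(-13/21) = -468/7 ≈ -66.857)
303*36 + b = 303*36 - 468/7 = 10908 - 468/7 = 75888/7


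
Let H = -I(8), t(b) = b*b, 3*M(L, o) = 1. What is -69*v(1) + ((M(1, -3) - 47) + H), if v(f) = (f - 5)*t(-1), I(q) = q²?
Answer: 496/3 ≈ 165.33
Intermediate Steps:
M(L, o) = ⅓ (M(L, o) = (⅓)*1 = ⅓)
t(b) = b²
H = -64 (H = -1*8² = -1*64 = -64)
v(f) = -5 + f (v(f) = (f - 5)*(-1)² = (-5 + f)*1 = -5 + f)
-69*v(1) + ((M(1, -3) - 47) + H) = -69*(-5 + 1) + ((⅓ - 47) - 64) = -69*(-4) + (-140/3 - 64) = 276 - 332/3 = 496/3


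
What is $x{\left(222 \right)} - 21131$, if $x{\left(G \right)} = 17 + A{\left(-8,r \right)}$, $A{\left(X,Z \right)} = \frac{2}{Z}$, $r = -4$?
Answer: $- \frac{42229}{2} \approx -21115.0$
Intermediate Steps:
$x{\left(G \right)} = \frac{33}{2}$ ($x{\left(G \right)} = 17 + \frac{2}{-4} = 17 + 2 \left(- \frac{1}{4}\right) = 17 - \frac{1}{2} = \frac{33}{2}$)
$x{\left(222 \right)} - 21131 = \frac{33}{2} - 21131 = - \frac{42229}{2}$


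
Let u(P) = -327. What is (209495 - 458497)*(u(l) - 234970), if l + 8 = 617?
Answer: 58589423594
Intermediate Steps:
l = 609 (l = -8 + 617 = 609)
(209495 - 458497)*(u(l) - 234970) = (209495 - 458497)*(-327 - 234970) = -249002*(-235297) = 58589423594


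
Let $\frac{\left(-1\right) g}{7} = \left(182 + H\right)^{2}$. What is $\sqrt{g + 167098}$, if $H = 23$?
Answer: $i \sqrt{127077} \approx 356.48 i$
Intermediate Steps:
$g = -294175$ ($g = - 7 \left(182 + 23\right)^{2} = - 7 \cdot 205^{2} = \left(-7\right) 42025 = -294175$)
$\sqrt{g + 167098} = \sqrt{-294175 + 167098} = \sqrt{-127077} = i \sqrt{127077}$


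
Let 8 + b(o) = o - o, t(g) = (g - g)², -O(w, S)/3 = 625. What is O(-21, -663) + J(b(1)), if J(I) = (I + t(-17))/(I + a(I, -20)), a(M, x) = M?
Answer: -3749/2 ≈ -1874.5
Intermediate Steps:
O(w, S) = -1875 (O(w, S) = -3*625 = -1875)
t(g) = 0 (t(g) = 0² = 0)
b(o) = -8 (b(o) = -8 + (o - o) = -8 + 0 = -8)
J(I) = ½ (J(I) = (I + 0)/(I + I) = I/((2*I)) = I*(1/(2*I)) = ½)
O(-21, -663) + J(b(1)) = -1875 + ½ = -3749/2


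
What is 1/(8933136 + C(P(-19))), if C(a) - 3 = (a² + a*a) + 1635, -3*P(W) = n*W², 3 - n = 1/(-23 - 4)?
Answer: 6561/60373609022 ≈ 1.0867e-7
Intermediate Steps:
n = 82/27 (n = 3 - 1/(-23 - 4) = 3 - 1/(-27) = 3 - 1*(-1/27) = 3 + 1/27 = 82/27 ≈ 3.0370)
P(W) = -82*W²/81
C(a) = 1638 + 2*a² (C(a) = 3 + ((a² + a*a) + 1635) = 3 + ((a² + a²) + 1635) = 3 + (2*a² + 1635) = 3 + (1635 + 2*a²) = 1638 + 2*a²)
1/(8933136 + C(P(-19))) = 1/(8933136 + (1638 + 2*(-82/81*(-19)²)²)) = 1/(8933136 + (1638 + 2*(-82/81*361)²)) = 1/(8933136 + (1638 + 2*(-29602/81)²)) = 1/(8933136 + (1638 + 2*(876278404/6561))) = 1/(8933136 + (1638 + 1752556808/6561)) = 1/(8933136 + 1763303726/6561) = 1/(60373609022/6561) = 6561/60373609022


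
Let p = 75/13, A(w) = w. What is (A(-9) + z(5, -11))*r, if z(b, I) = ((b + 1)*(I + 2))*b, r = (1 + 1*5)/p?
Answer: -7254/25 ≈ -290.16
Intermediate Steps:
p = 75/13 (p = 75*(1/13) = 75/13 ≈ 5.7692)
r = 26/25 (r = (1 + 1*5)/(75/13) = (1 + 5)*(13/75) = 6*(13/75) = 26/25 ≈ 1.0400)
z(b, I) = b*(1 + b)*(2 + I) (z(b, I) = ((1 + b)*(2 + I))*b = b*(1 + b)*(2 + I))
(A(-9) + z(5, -11))*r = (-9 + 5*(2 - 11 + 2*5 - 11*5))*(26/25) = (-9 + 5*(2 - 11 + 10 - 55))*(26/25) = (-9 + 5*(-54))*(26/25) = (-9 - 270)*(26/25) = -279*26/25 = -7254/25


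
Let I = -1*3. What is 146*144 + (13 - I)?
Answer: 21040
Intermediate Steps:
I = -3
146*144 + (13 - I) = 146*144 + (13 - 1*(-3)) = 21024 + (13 + 3) = 21024 + 16 = 21040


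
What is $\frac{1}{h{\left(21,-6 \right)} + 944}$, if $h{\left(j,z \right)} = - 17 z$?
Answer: $\frac{1}{1046} \approx 0.00095602$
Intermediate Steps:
$\frac{1}{h{\left(21,-6 \right)} + 944} = \frac{1}{\left(-17\right) \left(-6\right) + 944} = \frac{1}{102 + 944} = \frac{1}{1046}$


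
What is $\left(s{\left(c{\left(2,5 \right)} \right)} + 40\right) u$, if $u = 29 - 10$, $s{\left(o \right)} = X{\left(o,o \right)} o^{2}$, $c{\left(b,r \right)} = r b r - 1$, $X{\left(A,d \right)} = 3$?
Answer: $137617$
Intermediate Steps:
$c{\left(b,r \right)} = -1 + b r^{2}$ ($c{\left(b,r \right)} = b r r - 1 = b r^{2} - 1 = -1 + b r^{2}$)
$s{\left(o \right)} = 3 o^{2}$
$u = 19$ ($u = 29 - 10 = 19$)
$\left(s{\left(c{\left(2,5 \right)} \right)} + 40\right) u = \left(3 \left(-1 + 2 \cdot 5^{2}\right)^{2} + 40\right) 19 = \left(3 \left(-1 + 2 \cdot 25\right)^{2} + 40\right) 19 = \left(3 \left(-1 + 50\right)^{2} + 40\right) 19 = \left(3 \cdot 49^{2} + 40\right) 19 = \left(3 \cdot 2401 + 40\right) 19 = \left(7203 + 40\right) 19 = 7243 \cdot 19 = 137617$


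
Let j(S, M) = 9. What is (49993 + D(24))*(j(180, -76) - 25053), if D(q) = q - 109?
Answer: -1249895952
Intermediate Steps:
D(q) = -109 + q
(49993 + D(24))*(j(180, -76) - 25053) = (49993 + (-109 + 24))*(9 - 25053) = (49993 - 85)*(-25044) = 49908*(-25044) = -1249895952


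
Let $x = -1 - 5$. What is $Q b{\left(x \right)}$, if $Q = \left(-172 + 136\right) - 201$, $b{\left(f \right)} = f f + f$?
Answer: $-7110$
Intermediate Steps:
$x = -6$
$b{\left(f \right)} = f + f^{2}$ ($b{\left(f \right)} = f^{2} + f = f + f^{2}$)
$Q = -237$ ($Q = -36 - 201 = -237$)
$Q b{\left(x \right)} = - 237 \left(- 6 \left(1 - 6\right)\right) = - 237 \left(\left(-6\right) \left(-5\right)\right) = \left(-237\right) 30 = -7110$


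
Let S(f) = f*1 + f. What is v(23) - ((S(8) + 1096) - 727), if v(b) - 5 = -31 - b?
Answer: -434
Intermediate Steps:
v(b) = -26 - b (v(b) = 5 + (-31 - b) = -26 - b)
S(f) = 2*f (S(f) = f + f = 2*f)
v(23) - ((S(8) + 1096) - 727) = (-26 - 1*23) - ((2*8 + 1096) - 727) = (-26 - 23) - ((16 + 1096) - 727) = -49 - (1112 - 727) = -49 - 1*385 = -49 - 385 = -434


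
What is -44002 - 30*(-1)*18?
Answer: -43462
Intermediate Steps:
-44002 - 30*(-1)*18 = -44002 - (-30)*18 = -44002 - 1*(-540) = -44002 + 540 = -43462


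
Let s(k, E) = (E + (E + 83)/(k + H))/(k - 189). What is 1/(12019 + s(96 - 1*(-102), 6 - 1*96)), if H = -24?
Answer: 1566/18806087 ≈ 8.3271e-5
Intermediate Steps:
s(k, E) = (E + (83 + E)/(-24 + k))/(-189 + k) (s(k, E) = (E + (E + 83)/(k - 24))/(k - 189) = (E + (83 + E)/(-24 + k))/(-189 + k))
1/(12019 + s(96 - 1*(-102), 6 - 1*96)) = 1/(12019 + (83 - 23*(6 - 1*96) + (6 - 1*96)*(96 - 1*(-102)))/(4536 + (96 - 1*(-102))² - 213*(96 - 1*(-102)))) = 1/(12019 + (83 - 23*(6 - 96) + (6 - 96)*(96 + 102))/(4536 + (96 + 102)² - 213*(96 + 102))) = 1/(12019 + (83 - 23*(-90) - 90*198)/(4536 + 198² - 213*198)) = 1/(12019 + (83 + 2070 - 17820)/(4536 + 39204 - 42174)) = 1/(12019 - 15667/1566) = 1/(18806087/1566) = 1566/18806087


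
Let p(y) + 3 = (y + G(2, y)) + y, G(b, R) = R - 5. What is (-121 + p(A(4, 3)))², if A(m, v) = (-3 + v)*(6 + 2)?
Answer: 16641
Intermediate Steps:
G(b, R) = -5 + R
A(m, v) = -24 + 8*v (A(m, v) = (-3 + v)*8 = -24 + 8*v)
p(y) = -8 + 3*y (p(y) = -3 + ((y + (-5 + y)) + y) = -3 + ((-5 + 2*y) + y) = -3 + (-5 + 3*y) = -8 + 3*y)
(-121 + p(A(4, 3)))² = (-121 + (-8 + 3*(-24 + 8*3)))² = (-121 + (-8 + 3*(-24 + 24)))² = (-121 + (-8 + 3*0))² = (-121 + (-8 + 0))² = (-121 - 8)² = (-129)² = 16641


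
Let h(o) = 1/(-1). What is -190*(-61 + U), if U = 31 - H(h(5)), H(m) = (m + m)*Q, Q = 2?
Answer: 4940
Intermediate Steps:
h(o) = -1
H(m) = 4*m (H(m) = (m + m)*2 = (2*m)*2 = 4*m)
U = 35 (U = 31 - 4*(-1) = 31 - 1*(-4) = 31 + 4 = 35)
-190*(-61 + U) = -190*(-61 + 35) = -190*(-26) = 4940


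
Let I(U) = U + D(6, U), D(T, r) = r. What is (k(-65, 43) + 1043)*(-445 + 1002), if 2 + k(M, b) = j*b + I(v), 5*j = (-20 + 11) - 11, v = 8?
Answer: 492945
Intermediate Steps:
j = -4 (j = ((-20 + 11) - 11)/5 = (-9 - 11)/5 = (1/5)*(-20) = -4)
I(U) = 2*U (I(U) = U + U = 2*U)
k(M, b) = 14 - 4*b (k(M, b) = -2 + (-4*b + 2*8) = -2 + (-4*b + 16) = -2 + (16 - 4*b) = 14 - 4*b)
(k(-65, 43) + 1043)*(-445 + 1002) = ((14 - 4*43) + 1043)*(-445 + 1002) = ((14 - 172) + 1043)*557 = (-158 + 1043)*557 = 885*557 = 492945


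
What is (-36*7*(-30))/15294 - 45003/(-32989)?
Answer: 156278787/84088961 ≈ 1.8585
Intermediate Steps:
(-36*7*(-30))/15294 - 45003/(-32989) = -252*(-30)*(1/15294) - 45003*(-1/32989) = 7560*(1/15294) + 45003/32989 = 1260/2549 + 45003/32989 = 156278787/84088961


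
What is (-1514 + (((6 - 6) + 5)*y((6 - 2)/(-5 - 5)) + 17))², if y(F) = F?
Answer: 2247001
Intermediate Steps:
(-1514 + (((6 - 6) + 5)*y((6 - 2)/(-5 - 5)) + 17))² = (-1514 + (((6 - 6) + 5)*((6 - 2)/(-5 - 5)) + 17))² = (-1514 + ((0 + 5)*(4/(-10)) + 17))² = (-1514 + (5*(4*(-⅒)) + 17))² = (-1514 + (5*(-⅖) + 17))² = (-1514 + (-2 + 17))² = (-1514 + 15)² = (-1499)² = 2247001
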